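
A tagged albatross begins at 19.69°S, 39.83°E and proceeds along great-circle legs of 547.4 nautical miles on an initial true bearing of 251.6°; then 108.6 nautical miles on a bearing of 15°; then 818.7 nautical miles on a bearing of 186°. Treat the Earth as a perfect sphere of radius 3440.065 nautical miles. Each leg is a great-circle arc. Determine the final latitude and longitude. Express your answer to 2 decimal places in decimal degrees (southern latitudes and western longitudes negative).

Apply the spherical direct solution leg by leg, carrying full precision between legs.
Leg 1: from (-19.69°, 39.83°), δ = 547.4/3440.065 = 0.159125 rad, θ = 251.6° → φ = -22.32°, λ = 30.48°.
Leg 2: from (-22.32°, 30.48°), δ = 108.6/3440.065 = 0.031569 rad, θ = 15° → φ = -20.57°, λ = 30.98°.
Leg 3: from (-20.57°, 30.98°), δ = 818.7/3440.065 = 0.237990 rad, θ = 186° → φ = -34.12°, λ = 29.27°.

latitude -34.12°, longitude 29.27°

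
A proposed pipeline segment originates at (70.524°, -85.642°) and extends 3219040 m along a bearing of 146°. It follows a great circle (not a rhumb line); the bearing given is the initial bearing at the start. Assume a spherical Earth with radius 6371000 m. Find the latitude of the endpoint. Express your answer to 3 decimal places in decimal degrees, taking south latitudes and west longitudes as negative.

latitude 43.724°

Central angle δ = d/R = 0.505264 rad.
Start latitude φ₁ = 1.230876 rad; initial bearing θ = 2.548181 rad.
sin φ₂ = sin φ₁ cos δ + cos φ₁ sin δ cos θ = (0.942781)(0.875046) + (0.333412)(0.484039)(-0.829038) = 0.691184
φ₂ = asin(0.691184) = 0.763126 rad = 43.724°.
For the longitude increment, Δλ = atan2( sin θ sin δ cos φ₁, cos δ − sin φ₁ sin φ₂ ) = atan2(0.090245, 0.223411) = 21.996°.
λ₂ = -85.642° + 21.996° = -63.646°.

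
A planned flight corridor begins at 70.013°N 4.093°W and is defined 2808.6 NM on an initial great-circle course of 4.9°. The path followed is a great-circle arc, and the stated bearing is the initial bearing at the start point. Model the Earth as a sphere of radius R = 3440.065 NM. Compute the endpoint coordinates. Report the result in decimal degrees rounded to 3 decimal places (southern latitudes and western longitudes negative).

latitude 63.093°, longitude 168.001°

The arc subtends δ = 2808.6/3440.065 = 0.816438 rad at the centre.
Start latitude φ₁ = 1.221957 rad; initial bearing θ = 0.085521 rad.
Destination latitude: φ₂ = arcsin( sin φ₁ cos δ + cos φ₁ sin δ cos θ ) = arcsin(0.891743) = 63.093°.
For the longitude increment, Δλ = atan2( sin θ sin δ cos φ₁, cos δ − sin φ₁ sin φ₂ ) = atan2(0.021276, -0.153212) = 172.094°.
λ₂ = -4.093° + 172.094° = 168.001°.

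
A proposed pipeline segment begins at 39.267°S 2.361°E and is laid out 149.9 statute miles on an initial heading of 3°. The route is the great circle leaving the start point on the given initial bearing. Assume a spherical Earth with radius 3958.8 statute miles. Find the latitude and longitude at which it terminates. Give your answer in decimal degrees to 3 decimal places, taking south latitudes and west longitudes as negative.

latitude -37.100°, longitude 2.503°

Angular distance δ = d/R = 149.9 / 3958.8 = 0.037865 rad.
Start latitude φ₁ = -0.685338 rad; initial bearing θ = 0.052360 rad.
Applying the spherical law of cosines for sides, sin φ₂ = sin φ₁ cos δ + cos φ₁ sin δ cos θ = -0.603213, so φ₂ = -37.100°.
Δλ = atan2( sin θ sin δ cos φ₁ , cos δ − sin φ₁ sin φ₂ ) = atan2(0.001534, 0.617488) = 0.002484 rad = 0.142°.
Hence λ₂ = 2.361° + 0.142° = 2.503°.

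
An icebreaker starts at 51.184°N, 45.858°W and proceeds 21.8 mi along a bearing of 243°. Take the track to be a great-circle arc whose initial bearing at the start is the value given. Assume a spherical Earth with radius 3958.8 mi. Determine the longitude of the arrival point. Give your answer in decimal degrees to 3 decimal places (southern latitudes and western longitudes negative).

longitude -46.305°

Central angle δ = d/R = 0.005507 rad.
Converting: φ₁ = 0.893329 rad, θ = 4.241150 rad.
Destination latitude: φ₂ = arcsin( sin φ₁ cos δ + cos φ₁ sin δ cos θ ) = arcsin(0.777584) = 51.040°.
Then Δλ = atan2(-0.003075, 0.394120) = -0.007803 rad, from sin θ sin δ cos φ₁ over cos δ − sin φ₁ sin φ₂.
Hence λ₂ = -45.858° + -0.447° = -46.305°.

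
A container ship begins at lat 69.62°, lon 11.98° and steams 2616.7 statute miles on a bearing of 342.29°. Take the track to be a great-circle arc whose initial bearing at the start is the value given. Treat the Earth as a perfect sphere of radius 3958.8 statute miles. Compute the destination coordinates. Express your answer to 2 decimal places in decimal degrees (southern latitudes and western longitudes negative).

latitude 70.67°, longitude -133.67°

δ = 2616.7/3958.8 = 0.660983 rad (37.8715°).
Start latitude φ₁ = 1.215098 rad; initial bearing θ = 5.974087 rad.
sin φ₂ = sin φ₁ cos δ + cos φ₁ sin δ cos θ = (0.937404)(0.789389) + (0.348245)(0.613893)(0.952608) = 0.943630
φ₂ = asin(0.943630) = 1.233430 rad = 70.67°.
Then Δλ = atan2(-0.065033, -0.095173) = -2.542151 rad, from sin θ sin δ cos φ₁ over cos δ − sin φ₁ sin φ₂.
Hence λ₂ = 11.98° + -145.65° = -133.67°.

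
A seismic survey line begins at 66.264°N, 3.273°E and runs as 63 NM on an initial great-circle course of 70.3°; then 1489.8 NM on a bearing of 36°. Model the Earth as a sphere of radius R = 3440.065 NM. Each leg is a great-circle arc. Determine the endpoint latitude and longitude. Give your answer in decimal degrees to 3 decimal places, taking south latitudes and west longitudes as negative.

Apply the spherical direct solution leg by leg, carrying full precision between legs.
Leg 1: from (66.264°, 3.273°), δ = 63/3440.065 = 0.018314 rad, θ = 70.3° → φ = 66.598°, λ = 5.761°.
Leg 2: from (66.598°, 5.761°), δ = 1489.8/3440.065 = 0.433073 rad, θ = 36° → φ = 75.435°, λ = 84.542°.

latitude 75.435°, longitude 84.542°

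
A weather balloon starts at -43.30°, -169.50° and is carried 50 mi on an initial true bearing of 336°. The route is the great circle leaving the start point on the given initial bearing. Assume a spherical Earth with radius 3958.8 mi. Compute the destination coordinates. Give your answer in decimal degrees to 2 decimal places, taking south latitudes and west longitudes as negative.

The arc subtends δ = 50/3958.8 = 0.012630 rad at the centre.
Converting: φ₁ = -0.755728 rad, θ = 5.864306 rad.
sin φ₂ = sin φ₁ cos δ + cos φ₁ sin δ cos θ = (-0.685818)(0.999920) + (0.727773)(0.012630)(0.913545) = -0.677367
φ₂ = asin(-0.677367) = -0.744177 rad = -42.64°.
Δλ = atan2( sin θ sin δ cos φ₁ , cos δ − sin φ₁ sin φ₂ ) = atan2(-0.003739, 0.535370) = -0.006983 rad = -0.40°.
λ₂ = -169.50° + -0.40° = -169.90°.

latitude -42.64°, longitude -169.90°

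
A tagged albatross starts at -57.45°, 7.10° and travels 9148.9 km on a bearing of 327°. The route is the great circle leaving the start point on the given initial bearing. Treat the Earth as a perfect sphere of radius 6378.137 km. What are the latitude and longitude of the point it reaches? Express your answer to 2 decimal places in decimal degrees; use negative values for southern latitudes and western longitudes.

The arc subtends δ = 9148.9/6378.137 = 1.434416 rad at the centre.
Converting: φ₁ = -1.002692 rad, θ = 5.707227 rad.
Applying the spherical law of cosines for sides, sin φ₂ = sin φ₁ cos δ + cos φ₁ sin δ cos θ = 0.332442, so φ₂ = 19.42°.
For the longitude increment, Δλ = atan2( sin θ sin δ cos φ₁, cos δ − sin φ₁ sin φ₂ ) = atan2(-0.290314, 0.416181) = -34.90°.
Hence λ₂ = 7.10° + -34.90° = -27.80°.

latitude 19.42°, longitude -27.80°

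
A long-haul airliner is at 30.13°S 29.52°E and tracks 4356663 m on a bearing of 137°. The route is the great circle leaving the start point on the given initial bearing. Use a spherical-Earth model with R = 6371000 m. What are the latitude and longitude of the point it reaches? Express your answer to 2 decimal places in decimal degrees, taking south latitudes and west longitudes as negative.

The arc subtends δ = 4356663/6371000 = 0.683827 rad at the centre.
With φ₁ = -30.13° = -0.525868 rad and θ = 137° = 2.391101 rad:
Applying the spherical law of cosines for sides, sin φ₂ = sin φ₁ cos δ + cos φ₁ sin δ cos θ = -0.788718, so φ₂ = -52.07°.
For the longitude increment, Δλ = atan2( sin θ sin δ cos φ₁, cos δ − sin φ₁ sin φ₂ ) = atan2(0.372648, 0.379253) = 44.50°.
λ₂ = 29.52° + 44.50° = 74.02°.

latitude -52.07°, longitude 74.02°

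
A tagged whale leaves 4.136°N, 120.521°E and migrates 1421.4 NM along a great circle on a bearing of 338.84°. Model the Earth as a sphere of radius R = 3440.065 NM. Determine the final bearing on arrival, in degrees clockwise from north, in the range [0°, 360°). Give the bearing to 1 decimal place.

The arc subtends δ = 1421.4/3440.065 = 0.413190 rad at the centre.
Converting: φ₁ = 0.072187 rad, θ = 5.913874 rad.
sin φ₂ = sin φ₁ cos δ + cos φ₁ sin δ cos θ = (0.072124)(0.915845) + (0.997396)(0.401533)(0.932576) = 0.439539
φ₂ = asin(0.439539) = 0.455086 rad = 26.074°.
For the longitude increment, Δλ = atan2( sin θ sin δ cos φ₁, cos δ − sin φ₁ sin φ₂ ) = atan2(-0.144565, 0.884143) = -9.286°.
Hence λ₂ = 120.521° + -9.286° = 111.235°.
The forward bearing on arrival equals the back-azimuth from the destination plus 180°.
Back-azimuth from P₂ (26.1°, 111.2°) to P₁ (4.1°, 120.5°), with Δλ' = λ₁ − λ₂ = 9.3°: atan2( sin Δλ' cos φ₁ , cos φ₂ sin φ₁ − sin φ₂ cos φ₁ cos Δλ' ) = 156.4°.
Final bearing = (156.4° + 180°) mod 360° = 336.4°.

final bearing 336.4°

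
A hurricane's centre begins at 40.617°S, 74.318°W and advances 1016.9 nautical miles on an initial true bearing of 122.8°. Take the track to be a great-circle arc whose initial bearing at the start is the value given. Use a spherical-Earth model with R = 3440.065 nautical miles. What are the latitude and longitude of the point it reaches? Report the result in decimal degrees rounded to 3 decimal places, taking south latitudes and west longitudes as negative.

Central angle δ = d/R = 0.295605 rad.
With φ₁ = -40.617° = -0.708900 rad and θ = 122.8° = 2.143264 rad:
Destination latitude: φ₂ = arcsin( sin φ₁ cos δ + cos φ₁ sin δ cos θ ) = arcsin(-0.742553) = -47.949°.
Δλ = atan2( sin θ sin δ cos φ₁ , cos δ − sin φ₁ sin φ₂ ) = atan2(0.185877, 0.473225) = 0.374275 rad = 21.444°.
Hence λ₂ = -74.318° + 21.444° = -52.874°.

latitude -47.949°, longitude -52.874°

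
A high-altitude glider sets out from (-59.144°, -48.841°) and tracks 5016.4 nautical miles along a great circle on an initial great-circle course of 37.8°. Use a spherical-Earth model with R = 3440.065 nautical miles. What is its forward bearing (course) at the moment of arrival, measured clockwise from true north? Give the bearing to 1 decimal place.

Central angle δ = d/R = 1.458228 rad.
Converting: φ₁ = -1.032258 rad, θ = 0.659734 rad.
sin φ₂ = sin φ₁ cos δ + cos φ₁ sin δ cos θ = (-0.858459)(0.112330) + (0.512882)(0.993671)(0.790155) = 0.306260
φ₂ = asin(0.306260) = 0.311262 rad = 17.834°.
Then Δλ = atan2(0.312360, 0.375242) = 0.694199 rad, from sin θ sin δ cos φ₁ over cos δ − sin φ₁ sin φ₂.
λ₂ = -48.841° + 39.775° = -9.066°.
The forward bearing on arrival equals the back-azimuth from the destination plus 180°.
Back-azimuth from P₂ (17.8°, -9.1°) to P₁ (-59.1°, -48.8°), with Δλ' = λ₁ − λ₂ = -39.8°: atan2( sin Δλ' cos φ₁ , cos φ₂ sin φ₁ − sin φ₂ cos φ₁ cos Δλ' ) = 199.3°.
Final bearing = (199.3° + 180°) mod 360° = 19.3°.

final bearing 19.3°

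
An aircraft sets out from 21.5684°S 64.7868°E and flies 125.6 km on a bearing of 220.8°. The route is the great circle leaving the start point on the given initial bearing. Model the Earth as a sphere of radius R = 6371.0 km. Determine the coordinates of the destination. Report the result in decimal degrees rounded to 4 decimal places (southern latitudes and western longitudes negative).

latitude -22.4215°, longitude 63.9884°

Central angle δ = d/R = 0.019714 rad.
Converting: φ₁ = -0.376440 rad, θ = 3.853687 rad.
Destination latitude: φ₂ = arcsin( sin φ₁ cos δ + cos φ₁ sin δ cos θ ) = arcsin(-0.381418) = -22.4215°.
For the longitude increment, Δλ = atan2( sin θ sin δ cos φ₁, cos δ − sin φ₁ sin φ₂ ) = atan2(-0.011979, 0.859592) = -0.7984°.
λ₂ = λ₁ + Δλ = 63.9884°.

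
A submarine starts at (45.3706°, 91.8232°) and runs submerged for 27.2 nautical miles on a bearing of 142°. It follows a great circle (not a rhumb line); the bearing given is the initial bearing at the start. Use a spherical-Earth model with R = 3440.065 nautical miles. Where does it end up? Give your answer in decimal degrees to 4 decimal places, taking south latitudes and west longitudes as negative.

latitude 45.0129°, longitude 92.2177°

Angular distance δ = d/R = 27.2 / 3440.065 = 0.007907 rad.
Converting: φ₁ = 0.791866 rad, θ = 2.478368 rad.
sin φ₂ = sin φ₁ cos δ + cos φ₁ sin δ cos θ = (0.711666)(0.999969) + (0.702518)(0.007907)(-0.788011) = 0.707266
φ₂ = asin(0.707266) = 0.785624 rad = 45.0129°.
For the longitude increment, Δλ = atan2( sin θ sin δ cos φ₁, cos δ − sin φ₁ sin φ₂ ) = atan2(0.003420, 0.496632) = 0.3945°.
Hence λ₂ = 91.8232° + 0.3945° = 92.2177°.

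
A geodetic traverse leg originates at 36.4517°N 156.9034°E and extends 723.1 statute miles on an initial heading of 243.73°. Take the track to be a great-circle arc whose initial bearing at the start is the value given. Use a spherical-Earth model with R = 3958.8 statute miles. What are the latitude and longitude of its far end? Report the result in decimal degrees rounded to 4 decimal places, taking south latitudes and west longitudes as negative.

Angular distance δ = d/R = 723.1 / 3958.8 = 0.182656 rad.
Converting: φ₁ = 0.636202 rad, θ = 4.253891 rad.
Destination latitude: φ₂ = arcsin( sin φ₁ cos δ + cos φ₁ sin δ cos θ ) = arcsin(0.519595) = 31.3051°.
Δλ = atan2( sin θ sin δ cos φ₁ , cos δ − sin φ₁ sin φ₂ ) = atan2(-0.131015, 0.674650) = -0.191810 rad = -10.9899°.
λ₂ = λ₁ + Δλ = 145.9135°.

latitude 31.3051°, longitude 145.9135°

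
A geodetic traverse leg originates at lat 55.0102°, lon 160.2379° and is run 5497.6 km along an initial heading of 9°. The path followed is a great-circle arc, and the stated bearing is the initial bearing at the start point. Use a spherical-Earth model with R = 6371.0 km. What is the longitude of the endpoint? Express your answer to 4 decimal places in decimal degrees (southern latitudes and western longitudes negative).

longitude -45.9283°

Angular distance δ = d/R = 5497.6 / 6371 = 0.862910 rad.
Converting: φ₁ = 0.960109 rad, θ = 0.157080 rad.
sin φ₂ = sin φ₁ cos δ + cos φ₁ sin δ cos θ = (0.819254)(0.650229) + (0.573431)(0.759738)(0.987688) = 0.962996
φ₂ = asin(0.962996) = 1.297908 rad = 74.3646°.
Then Δλ = atan2(0.068152, -0.138709) = 2.684907 rad, from sin θ sin δ cos φ₁ over cos δ − sin φ₁ sin φ₂.
λ₂ = 160.2379° + 153.8338° = 314.0717°, normalized to (−180°, 180°] → -45.9283°.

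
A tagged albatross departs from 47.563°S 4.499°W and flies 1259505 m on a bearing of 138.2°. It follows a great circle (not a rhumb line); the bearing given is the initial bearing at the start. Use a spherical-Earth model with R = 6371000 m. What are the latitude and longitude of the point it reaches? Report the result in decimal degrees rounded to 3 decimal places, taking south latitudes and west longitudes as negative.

Angular distance δ = d/R = 1259505 / 6371000 = 0.197693 rad.
Converting: φ₁ = -0.830131 rad, θ = 2.412045 rad.
Applying the spherical law of cosines for sides, sin φ₂ = sin φ₁ cos δ + cos φ₁ sin δ cos θ = -0.822444, so φ₂ = -55.330°.
Then Δλ = atan2(0.088337, 0.373542) = 0.232219 rad, from sin θ sin δ cos φ₁ over cos δ − sin φ₁ sin φ₂.
λ₂ = -4.499° + 13.305° = 8.806°.

latitude -55.330°, longitude 8.806°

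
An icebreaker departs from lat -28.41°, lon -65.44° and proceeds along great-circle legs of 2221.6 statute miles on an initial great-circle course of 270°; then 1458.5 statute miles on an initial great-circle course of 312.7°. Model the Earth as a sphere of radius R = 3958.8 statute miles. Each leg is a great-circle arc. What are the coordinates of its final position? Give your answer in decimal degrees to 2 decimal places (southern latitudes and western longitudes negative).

Apply the spherical direct solution leg by leg, carrying full precision between legs.
Leg 1: from (-28.41°, -65.44°), δ = 2221.6/3958.8 = 0.561180 rad, θ = 270° → φ = -23.75°, λ = -100.99°.
Leg 2: from (-23.75°, -100.99°), δ = 1458.5/3958.8 = 0.368420 rad, θ = 312.7° → φ = -8.76°, λ = -116.53°.

latitude -8.76°, longitude -116.53°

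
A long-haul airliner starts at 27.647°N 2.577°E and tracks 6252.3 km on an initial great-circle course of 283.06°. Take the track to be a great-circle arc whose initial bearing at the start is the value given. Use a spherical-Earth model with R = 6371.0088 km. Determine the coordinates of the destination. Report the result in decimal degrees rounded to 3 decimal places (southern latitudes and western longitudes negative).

The arc subtends δ = 6252.3/6371.0088 = 0.981367 rad at the centre.
Converting: φ₁ = 0.482531 rad, θ = 4.940329 rad.
Destination latitude: φ₂ = arcsin( sin φ₁ cos δ + cos φ₁ sin δ cos θ ) = arcsin(0.424337) = 25.109°.
Then Δλ = atan2(-0.717301, 0.358984) = -1.106777 rad, from sin θ sin δ cos φ₁ over cos δ − sin φ₁ sin φ₂.
λ₂ = 2.577° + -63.414° = -60.837°.

latitude 25.109°, longitude -60.837°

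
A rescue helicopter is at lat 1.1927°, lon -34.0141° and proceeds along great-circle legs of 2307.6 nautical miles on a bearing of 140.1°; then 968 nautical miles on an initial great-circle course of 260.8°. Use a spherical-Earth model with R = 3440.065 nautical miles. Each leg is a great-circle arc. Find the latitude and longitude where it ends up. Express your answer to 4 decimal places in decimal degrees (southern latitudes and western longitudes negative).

latitude -28.8012°, longitude -25.5514°

Apply the spherical direct solution leg by leg, carrying full precision between legs.
Leg 1: from (1.1927°, -34.0141°), δ = 2307.6/3440.065 = 0.670801 rad, θ = 140.1° → φ = -27.4176°, λ = -7.3224°.
Leg 2: from (-27.4176°, -7.3224°), δ = 968/3440.065 = 0.281390 rad, θ = 260.8° → φ = -28.8012°, λ = -25.5514°.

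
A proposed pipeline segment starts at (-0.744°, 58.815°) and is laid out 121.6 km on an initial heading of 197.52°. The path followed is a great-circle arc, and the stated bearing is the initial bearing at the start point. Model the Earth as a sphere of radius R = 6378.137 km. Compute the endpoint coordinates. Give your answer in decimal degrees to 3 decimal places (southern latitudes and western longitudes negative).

latitude -1.786°, longitude 58.486°

Angular distance δ = d/R = 121.6 / 6378.137 = 0.019065 rad.
Start latitude φ₁ = -0.012985 rad; initial bearing θ = 3.447374 rad.
sin φ₂ = sin φ₁ cos δ + cos φ₁ sin δ cos θ = (-0.012985)(0.999818) + (0.999916)(0.019064)(-0.953612) = -0.031161
φ₂ = asin(-0.031161) = -0.031166 rad = -1.786°.
Then Δλ = atan2(-0.005739, 0.999414) = -0.005742 rad, from sin θ sin δ cos φ₁ over cos δ − sin φ₁ sin φ₂.
λ₂ = λ₁ + Δλ = 58.486°.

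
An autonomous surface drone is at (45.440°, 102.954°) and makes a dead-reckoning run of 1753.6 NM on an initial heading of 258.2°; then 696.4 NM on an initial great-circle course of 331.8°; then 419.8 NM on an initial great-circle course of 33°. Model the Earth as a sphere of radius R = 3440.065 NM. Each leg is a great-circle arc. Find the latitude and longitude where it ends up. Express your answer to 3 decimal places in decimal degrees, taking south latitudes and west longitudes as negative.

latitude 49.230°, longitude 66.309°

Apply the spherical direct solution leg by leg, carrying full precision between legs.
Leg 1: from (45.440°, 102.954°), δ = 1753.6/3440.065 = 0.509758 rad, θ = 258.2° → φ = 33.498°, λ = 68.009°.
Leg 2: from (33.498°, 68.009°), δ = 696.4/3440.065 = 0.202438 rad, θ = 331.8° → φ = 43.504°, λ = 60.482°.
Leg 3: from (43.504°, 60.482°), δ = 419.8/3440.065 = 0.122033 rad, θ = 33° → φ = 49.230°, λ = 66.309°.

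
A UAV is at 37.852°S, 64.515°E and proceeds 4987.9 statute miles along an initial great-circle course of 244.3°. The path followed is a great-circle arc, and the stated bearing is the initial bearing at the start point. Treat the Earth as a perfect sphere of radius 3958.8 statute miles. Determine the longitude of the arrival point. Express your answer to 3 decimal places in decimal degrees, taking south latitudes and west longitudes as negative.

longitude -26.276°

Angular distance δ = d/R = 4987.9 / 3958.8 = 1.259953 rad.
With φ₁ = -37.852° = -0.660642 rad and θ = 244.3° = 4.263839 rad:
Destination latitude: φ₂ = arcsin( sin φ₁ cos δ + cos φ₁ sin δ cos θ ) = arcsin(-0.513691) = -30.910°.
For the longitude increment, Δλ = atan2( sin θ sin δ cos φ₁, cos δ − sin φ₁ sin φ₂ ) = atan2(-0.677391, -0.009351) = -90.791°.
λ₂ = λ₁ + Δλ = -26.276°.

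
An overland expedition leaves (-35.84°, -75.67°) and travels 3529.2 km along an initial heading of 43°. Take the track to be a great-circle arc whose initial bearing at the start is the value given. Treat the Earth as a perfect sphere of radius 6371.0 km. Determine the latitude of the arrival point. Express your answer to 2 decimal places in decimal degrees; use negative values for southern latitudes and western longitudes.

latitude -10.72°

Central angle δ = d/R = 0.553948 rad.
Start latitude φ₁ = -0.625526 rad; initial bearing θ = 0.750492 rad.
Applying the spherical law of cosines for sides, sin φ₂ = sin φ₁ cos δ + cos φ₁ sin δ cos θ = -0.186080, so φ₂ = -10.72°.
Δλ = atan2( sin θ sin δ cos φ₁ , cos δ − sin φ₁ sin φ₂ ) = atan2(0.290834, 0.741500) = 0.373785 rad = 21.42°.
Hence λ₂ = -75.67° + 21.42° = -54.25°.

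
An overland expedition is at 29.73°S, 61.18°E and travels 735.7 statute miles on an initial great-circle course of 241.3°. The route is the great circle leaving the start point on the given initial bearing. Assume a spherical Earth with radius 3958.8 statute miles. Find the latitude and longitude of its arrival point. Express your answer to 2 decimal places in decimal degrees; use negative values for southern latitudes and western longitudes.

δ = 735.7/3958.8 = 0.185839 rad (10.6478°).
With φ₁ = -29.73° = -0.518886 rad and θ = 241.3° = 4.211479 rad:
Destination latitude: φ₂ = arcsin( sin φ₁ cos δ + cos φ₁ sin δ cos θ ) = arcsin(-0.564427) = -34.36°.
Then Δλ = atan2(-0.140738, 0.702875) = -0.197619 rad, from sin θ sin δ cos φ₁ over cos δ − sin φ₁ sin φ₂.
Hence λ₂ = 61.18° + -11.32° = 49.86°.

latitude -34.36°, longitude 49.86°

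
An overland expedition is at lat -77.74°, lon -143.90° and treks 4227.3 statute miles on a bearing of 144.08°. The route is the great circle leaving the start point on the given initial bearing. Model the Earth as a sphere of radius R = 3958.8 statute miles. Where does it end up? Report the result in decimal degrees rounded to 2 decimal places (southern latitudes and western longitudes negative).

latitude -38.44°, longitude -4.91°

The arc subtends δ = 4227.3/3958.8 = 1.067824 rad at the centre.
With φ₁ = -77.74° = -1.356819 rad and θ = 144.08° = 2.514670 rad:
Destination latitude: φ₂ = arcsin( sin φ₁ cos δ + cos φ₁ sin δ cos θ ) = arcsin(-0.621709) = -38.44°.
Then Δλ = atan2(0.109147, -0.125498) = 2.425766 rad, from sin θ sin δ cos φ₁ over cos δ − sin φ₁ sin φ₂.
Hence λ₂ = -143.90° + 138.99° = -4.91°.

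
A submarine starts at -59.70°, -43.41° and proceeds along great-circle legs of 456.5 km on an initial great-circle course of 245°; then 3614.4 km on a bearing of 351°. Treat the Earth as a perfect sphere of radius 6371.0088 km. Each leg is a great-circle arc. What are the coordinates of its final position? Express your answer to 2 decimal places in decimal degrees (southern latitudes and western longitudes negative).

latitude -28.92°, longitude -56.67°

Apply the spherical direct solution leg by leg, carrying full precision between legs.
Leg 1: from (-59.70°, -43.41°), δ = 456.5/6371.0088 = 0.071653 rad, θ = 245° → φ = -61.22°, λ = -51.15°.
Leg 2: from (-61.22°, -51.15°), δ = 3614.4/6371.0088 = 0.567320 rad, θ = 351° → φ = -28.92°, λ = -56.67°.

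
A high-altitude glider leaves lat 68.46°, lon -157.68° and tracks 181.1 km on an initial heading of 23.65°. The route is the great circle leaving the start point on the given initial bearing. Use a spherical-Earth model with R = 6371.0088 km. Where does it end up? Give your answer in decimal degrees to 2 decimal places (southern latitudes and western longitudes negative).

Angular distance δ = d/R = 181.1 / 6371.0088 = 0.028426 rad.
With φ₁ = 68.46° = 1.194852 rad and θ = 23.65° = 0.412770 rad:
Destination latitude: φ₂ = arcsin( sin φ₁ cos δ + cos φ₁ sin δ cos θ ) = arcsin(0.939344) = 69.94°.
For the longitude increment, Δλ = atan2( sin θ sin δ cos φ₁, cos δ − sin φ₁ sin φ₂ ) = atan2(0.004186, 0.125854) = 1.91°.
λ₂ = -157.68° + 1.91° = -155.77°.

latitude 69.94°, longitude -155.77°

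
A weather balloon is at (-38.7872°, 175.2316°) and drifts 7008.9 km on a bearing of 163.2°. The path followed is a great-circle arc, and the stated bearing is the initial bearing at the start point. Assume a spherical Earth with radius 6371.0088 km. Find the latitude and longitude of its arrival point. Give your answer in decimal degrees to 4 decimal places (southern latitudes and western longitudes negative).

latitude -71.6491°, longitude -59.6749°

Central angle δ = d/R = 1.100124 rad.
Converting: φ₁ = -0.676964 rad, θ = 2.848377 rad.
sin φ₂ = sin φ₁ cos δ + cos φ₁ sin δ cos θ = (-0.626430)(0.453486) + (0.779478)(0.891264)(-0.957319) = -0.949146
φ₂ = asin(-0.949146) = -1.250513 rad = -71.6491°.
Then Δλ = atan2(0.200796, -0.141088) = 2.183293 rad, from sin θ sin δ cos φ₁ over cos δ − sin φ₁ sin φ₂.
λ₂ = 175.2316° + 125.0935° = 300.3251°, normalized to (−180°, 180°] → -59.6749°.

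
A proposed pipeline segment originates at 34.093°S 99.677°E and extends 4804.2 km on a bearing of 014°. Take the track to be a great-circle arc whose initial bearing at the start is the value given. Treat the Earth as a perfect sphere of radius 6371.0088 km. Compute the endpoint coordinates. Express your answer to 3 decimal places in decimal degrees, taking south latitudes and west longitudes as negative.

latitude 8.136°, longitude 109.308°

Central angle δ = d/R = 0.754072 rad.
With φ₁ = -34.093° = -0.595035 rad and θ = 14° = 0.244346 rad:
sin φ₂ = sin φ₁ cos δ + cos φ₁ sin δ cos θ = (-0.560538)(0.728907) + (0.828129)(0.684613)(0.970296) = 0.141527
φ₂ = asin(0.141527) = 0.142003 rad = 8.136°.
Δλ = atan2( sin θ sin δ cos φ₁ , cos δ − sin φ₁ sin φ₂ ) = atan2(0.137157, 0.808238) = 0.168097 rad = 9.631°.
Hence λ₂ = 99.677° + 9.631° = 109.308°.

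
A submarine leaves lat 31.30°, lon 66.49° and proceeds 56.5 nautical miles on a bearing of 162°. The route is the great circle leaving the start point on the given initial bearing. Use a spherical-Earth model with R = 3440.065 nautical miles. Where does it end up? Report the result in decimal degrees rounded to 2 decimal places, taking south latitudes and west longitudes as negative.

Central angle δ = d/R = 0.016424 rad.
With φ₁ = 31.30° = 0.546288 rad and θ = 162° = 2.827433 rad:
sin φ₂ = sin φ₁ cos δ + cos φ₁ sin δ cos θ = (0.519519)(0.999865) + (0.854459)(0.016423)(-0.951057) = 0.506103
φ₂ = asin(0.506103) = 0.530660 rad = 30.40°.
For the longitude increment, Δλ = atan2( sin θ sin δ cos φ₁, cos δ − sin φ₁ sin φ₂ ) = atan2(0.004336, 0.736935) = 0.34°.
λ₂ = λ₁ + Δλ = 66.83°.

latitude 30.40°, longitude 66.83°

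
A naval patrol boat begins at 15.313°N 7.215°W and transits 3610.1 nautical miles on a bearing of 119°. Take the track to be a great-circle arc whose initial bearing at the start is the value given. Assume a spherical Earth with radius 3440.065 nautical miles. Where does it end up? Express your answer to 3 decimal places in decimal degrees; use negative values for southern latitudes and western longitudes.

latitude -15.899°, longitude 44.838°

δ = 3610.1/3440.065 = 1.049428 rad (60.1278°).
Start latitude φ₁ = 0.267262 rad; initial bearing θ = 2.076942 rad.
sin φ₂ = sin φ₁ cos δ + cos φ₁ sin δ cos θ = (0.264092)(0.498067) + (0.964498)(0.867138)(-0.484810) = -0.273936
φ₂ = asin(-0.273936) = -0.277484 rad = -15.899°.
Then Δλ = atan2(0.731491, 0.570412) = 0.908498 rad, from sin θ sin δ cos φ₁ over cos δ − sin φ₁ sin φ₂.
Hence λ₂ = -7.215° + 52.053° = 44.838°.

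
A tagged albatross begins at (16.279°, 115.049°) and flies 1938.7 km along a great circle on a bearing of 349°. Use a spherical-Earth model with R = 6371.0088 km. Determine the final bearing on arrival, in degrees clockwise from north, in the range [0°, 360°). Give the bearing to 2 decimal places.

The arc subtends δ = 1938.7/6371.0088 = 0.304300 rad at the centre.
Start latitude φ₁ = 0.284122 rad; initial bearing θ = 6.091199 rad.
Applying the spherical law of cosines for sides, sin φ₂ = sin φ₁ cos δ + cos φ₁ sin δ cos θ = 0.549765, so φ₂ = 33.351°.
For the longitude increment, Δλ = atan2( sin θ sin δ cos φ₁, cos δ − sin φ₁ sin φ₂ ) = atan2(-0.054879, 0.799949) = -3.925°.
λ₂ = λ₁ + Δλ = 111.124°.
The forward bearing on arrival equals the back-azimuth from the destination plus 180°.
Back-azimuth from P₂ (33.35°, 111.12°) to P₁ (16.28°, 115.05°), with Δλ' = λ₁ − λ₂ = 3.92°: atan2( sin Δλ' cos φ₁ , cos φ₂ sin φ₁ − sin φ₂ cos φ₁ cos Δλ' ) = 167.33°.
Final bearing = (167.33° + 180°) mod 360° = 347.33°.

final bearing 347.33°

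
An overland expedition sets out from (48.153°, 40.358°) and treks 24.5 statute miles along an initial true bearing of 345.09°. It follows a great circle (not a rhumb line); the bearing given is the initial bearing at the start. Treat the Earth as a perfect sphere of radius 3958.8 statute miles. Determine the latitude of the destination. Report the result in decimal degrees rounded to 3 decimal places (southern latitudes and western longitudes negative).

latitude 48.496°

δ = 24.5/3958.8 = 0.006189 rad (0.3546°).
Start latitude φ₁ = 0.840428 rad; initial bearing θ = 6.022957 rad.
Destination latitude: φ₂ = arcsin( sin φ₁ cos δ + cos φ₁ sin δ cos θ ) = arcsin(0.748904) = 48.496°.
Δλ = atan2( sin θ sin δ cos φ₁ , cos δ − sin φ₁ sin φ₂ ) = atan2(-0.001062, 0.442100) = -0.002403 rad = -0.138°.
λ₂ = 40.358° + -0.138° = 40.220°.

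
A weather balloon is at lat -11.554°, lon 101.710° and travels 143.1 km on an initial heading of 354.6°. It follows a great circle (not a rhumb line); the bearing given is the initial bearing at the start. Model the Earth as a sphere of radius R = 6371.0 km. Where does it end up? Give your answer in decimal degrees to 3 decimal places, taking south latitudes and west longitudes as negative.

δ = 143.1/6371 = 0.022461 rad (1.2869°).
Converting: φ₁ = -0.201655 rad, θ = 6.188938 rad.
Applying the spherical law of cosines for sides, sin φ₂ = sin φ₁ cos δ + cos φ₁ sin δ cos θ = -0.178334, so φ₂ = -10.273°.
Then Δλ = atan2(-0.002071, 0.964029) = -0.002148 rad, from sin θ sin δ cos φ₁ over cos δ − sin φ₁ sin φ₂.
λ₂ = λ₁ + Δλ = 101.587°.

latitude -10.273°, longitude 101.587°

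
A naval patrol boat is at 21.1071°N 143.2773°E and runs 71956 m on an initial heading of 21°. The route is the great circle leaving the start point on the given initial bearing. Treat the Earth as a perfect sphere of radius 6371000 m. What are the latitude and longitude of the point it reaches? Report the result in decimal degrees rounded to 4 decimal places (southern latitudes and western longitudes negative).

latitude 21.7111°, longitude 143.5269°

δ = 71956/6371000 = 0.011294 rad (0.6471°).
Start latitude φ₁ = 0.368388 rad; initial bearing θ = 0.366519 rad.
Applying the spherical law of cosines for sides, sin φ₂ = sin φ₁ cos δ + cos φ₁ sin δ cos θ = 0.369926, so φ₂ = 21.7111°.
For the longitude increment, Δλ = atan2( sin θ sin δ cos φ₁, cos δ − sin φ₁ sin φ₂ ) = atan2(0.003776, 0.866721) = 0.2496°.
Hence λ₂ = 143.2773° + 0.2496° = 143.5269°.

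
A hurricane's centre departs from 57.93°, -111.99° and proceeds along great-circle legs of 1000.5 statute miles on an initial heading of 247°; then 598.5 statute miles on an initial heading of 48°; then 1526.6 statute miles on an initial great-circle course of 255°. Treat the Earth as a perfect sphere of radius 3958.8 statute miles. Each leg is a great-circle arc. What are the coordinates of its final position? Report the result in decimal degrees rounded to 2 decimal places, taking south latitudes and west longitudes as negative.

Apply the spherical direct solution leg by leg, carrying full precision between legs.
Leg 1: from (57.93°, -111.99°), δ = 1000.5/3958.8 = 0.252728 rad, θ = 247° → φ = 50.23°, λ = -133.08°.
Leg 2: from (50.23°, -133.08°), δ = 598.5/3958.8 = 0.151182 rad, θ = 48° → φ = 55.52°, λ = -121.68°.
Leg 3: from (55.52°, -121.68°), δ = 1526.6/3958.8 = 0.385622 rad, θ = 255° → φ = 45.13°, λ = -152.67°.

latitude 45.13°, longitude -152.67°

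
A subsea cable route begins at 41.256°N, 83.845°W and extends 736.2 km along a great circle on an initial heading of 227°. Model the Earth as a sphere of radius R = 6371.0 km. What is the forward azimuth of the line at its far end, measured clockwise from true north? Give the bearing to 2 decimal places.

Angular distance δ = d/R = 736.2 / 6371 = 0.115555 rad.
Start latitude φ₁ = 0.720053 rad; initial bearing θ = 3.961897 rad.
sin φ₂ = sin φ₁ cos δ + cos φ₁ sin δ cos θ = (0.659425)(0.993331) + (0.751771)(0.115298)(-0.681998) = 0.595913
φ₂ = asin(0.595913) = 0.638402 rad = 36.578°.
Δλ = atan2( sin θ sin δ cos φ₁ , cos δ − sin φ₁ sin φ₂ ) = atan2(-0.063392, 0.600371) = -0.105198 rad = -6.027°.
Hence λ₂ = -83.845° + -6.027° = -89.872°.
The forward bearing on arrival equals the back-azimuth from the destination plus 180°.
Back-azimuth from P₂ (36.58°, -89.87°) to P₁ (41.26°, -83.84°), with Δλ' = λ₁ − λ₂ = 6.03°: atan2( sin Δλ' cos φ₁ , cos φ₂ sin φ₁ − sin φ₂ cos φ₁ cos Δλ' ) = 43.21°.
Final bearing = (43.21° + 180°) mod 360° = 223.21°.

final bearing 223.21°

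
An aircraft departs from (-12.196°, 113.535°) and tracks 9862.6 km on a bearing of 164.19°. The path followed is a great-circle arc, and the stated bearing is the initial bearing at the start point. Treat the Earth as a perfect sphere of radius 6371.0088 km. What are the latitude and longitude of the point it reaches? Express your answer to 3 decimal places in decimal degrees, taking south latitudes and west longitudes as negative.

latitude -70.912°, longitude -122.864°

δ = 9862.6/6371.0088 = 1.548044 rad (88.6964°).
Start latitude φ₁ = -0.212860 rad; initial bearing θ = 2.865656 rad.
sin φ₂ = sin φ₁ cos δ + cos φ₁ sin δ cos θ = (-0.211257)(0.022751) + (0.977431)(0.999741)(-0.962170) = -0.945018
φ₂ = asin(-0.945018) = -1.237649 rad = -70.912°.
Then Δλ = atan2(0.266230, -0.176891) = 2.157247 rad, from sin θ sin δ cos φ₁ over cos δ − sin φ₁ sin φ₂.
λ₂ = 113.535° + 123.601° = 237.136°, normalized to (−180°, 180°] → -122.864°.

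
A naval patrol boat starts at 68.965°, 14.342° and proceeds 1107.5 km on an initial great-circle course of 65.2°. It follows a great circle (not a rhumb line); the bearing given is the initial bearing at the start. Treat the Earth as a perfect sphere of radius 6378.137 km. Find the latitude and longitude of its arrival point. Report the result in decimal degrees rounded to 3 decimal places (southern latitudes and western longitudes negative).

latitude 70.968°, longitude 43.090°

Angular distance δ = d/R = 1107.5 / 6378.137 = 0.173640 rad.
With φ₁ = 68.965° = 1.203666 rad and θ = 65.2° = 1.137955 rad:
Destination latitude: φ₂ = arcsin( sin φ₁ cos δ + cos φ₁ sin δ cos θ ) = arcsin(0.945337) = 70.968°.
Then Δλ = atan2(0.056294, 0.102621) = 0.501741 rad, from sin θ sin δ cos φ₁ over cos δ − sin φ₁ sin φ₂.
λ₂ = 14.342° + 28.748° = 43.090°.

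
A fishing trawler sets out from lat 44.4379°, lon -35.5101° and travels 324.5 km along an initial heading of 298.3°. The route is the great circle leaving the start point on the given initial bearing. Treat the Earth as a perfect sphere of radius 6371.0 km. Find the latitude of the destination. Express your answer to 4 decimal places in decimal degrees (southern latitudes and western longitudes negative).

latitude 45.7631°

The arc subtends δ = 324.5/6371 = 0.050934 rad at the centre.
With φ₁ = 44.4379° = 0.775588 rad and θ = 298.3° = 5.206317 rad:
Destination latitude: φ₂ = arcsin( sin φ₁ cos δ + cos φ₁ sin δ cos θ ) = arcsin(0.716462) = 45.7631°.
For the longitude increment, Δλ = atan2( sin θ sin δ cos φ₁, cos δ − sin φ₁ sin φ₂ ) = atan2(-0.032007, 0.497083) = -3.6841°.
λ₂ = λ₁ + Δλ = -39.1942°.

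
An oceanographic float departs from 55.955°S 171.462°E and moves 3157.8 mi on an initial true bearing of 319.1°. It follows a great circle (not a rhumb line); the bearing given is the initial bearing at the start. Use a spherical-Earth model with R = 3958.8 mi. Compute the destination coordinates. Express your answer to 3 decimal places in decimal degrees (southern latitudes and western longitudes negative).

Central angle δ = d/R = 0.797666 rad.
With φ₁ = -55.955° = -0.976599 rad and θ = 319.1° = 5.569346 rad:
sin φ₂ = sin φ₁ cos δ + cos φ₁ sin δ cos θ = (-0.828598)(0.698379) + (0.559844)(0.715728)(0.755853) = -0.275808
φ₂ = asin(-0.275808) = -0.279430 rad = -16.010°.
Then Δλ = atan2(-0.262352, 0.469845) = -0.509254 rad, from sin θ sin δ cos φ₁ over cos δ − sin φ₁ sin φ₂.
λ₂ = 171.462° + -29.178° = 142.284°.

latitude -16.010°, longitude 142.284°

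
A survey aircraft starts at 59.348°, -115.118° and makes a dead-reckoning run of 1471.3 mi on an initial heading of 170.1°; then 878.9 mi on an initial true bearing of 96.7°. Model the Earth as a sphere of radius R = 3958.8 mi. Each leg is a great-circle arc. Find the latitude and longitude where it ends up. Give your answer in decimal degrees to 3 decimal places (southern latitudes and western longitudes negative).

Apply the spherical direct solution leg by leg, carrying full precision between legs.
Leg 1: from (59.348°, -115.118°), δ = 1471.3/3958.8 = 0.371653 rad, θ = 170.1° → φ = 38.255°, λ = -110.558°.
Leg 2: from (38.255°, -110.558°), δ = 878.9/3958.8 = 0.222012 rad, θ = 96.7° → φ = 35.717°, λ = -94.932°.

latitude 35.717°, longitude -94.932°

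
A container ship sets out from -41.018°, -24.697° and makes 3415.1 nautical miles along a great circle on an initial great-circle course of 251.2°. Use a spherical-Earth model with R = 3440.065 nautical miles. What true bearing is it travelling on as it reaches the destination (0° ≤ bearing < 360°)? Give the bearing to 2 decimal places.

final bearing 300.27°

The arc subtends δ = 3415.1/3440.065 = 0.992743 rad at the centre.
Start latitude φ₁ = -0.715899 rad; initial bearing θ = 4.384267 rad.
Applying the spherical law of cosines for sides, sin φ₂ = sin φ₁ cos δ + cos φ₁ sin δ cos θ = -0.562242, so φ₂ = -34.211°.
Δλ = atan2( sin θ sin δ cos φ₁ , cos δ − sin φ₁ sin φ₂ ) = atan2(-0.598204, 0.177397) = -1.282508 rad = -73.482°.
λ₂ = -24.697° + -73.482° = -98.179°.
The forward bearing on arrival equals the back-azimuth from the destination plus 180°.
Back-azimuth from P₂ (-34.21°, -98.18°) to P₁ (-41.02°, -24.70°), with Δλ' = λ₁ − λ₂ = 73.48°: atan2( sin Δλ' cos φ₁ , cos φ₂ sin φ₁ − sin φ₂ cos φ₁ cos Δλ' ) = 120.27°.
Final bearing = (120.27° + 180°) mod 360° = 300.27°.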